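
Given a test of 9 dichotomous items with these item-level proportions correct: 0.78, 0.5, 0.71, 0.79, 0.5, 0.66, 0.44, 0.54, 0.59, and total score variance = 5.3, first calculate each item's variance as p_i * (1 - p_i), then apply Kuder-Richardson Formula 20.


For each item, compute p_i * q_i:
  Item 1: 0.78 * 0.22 = 0.1716
  Item 2: 0.5 * 0.5 = 0.25
  Item 3: 0.71 * 0.29 = 0.2059
  Item 4: 0.79 * 0.21 = 0.1659
  Item 5: 0.5 * 0.5 = 0.25
  Item 6: 0.66 * 0.34 = 0.2244
  Item 7: 0.44 * 0.56 = 0.2464
  Item 8: 0.54 * 0.46 = 0.2484
  Item 9: 0.59 * 0.41 = 0.2419
Sum(p_i * q_i) = 0.1716 + 0.25 + 0.2059 + 0.1659 + 0.25 + 0.2244 + 0.2464 + 0.2484 + 0.2419 = 2.0045
KR-20 = (k/(k-1)) * (1 - Sum(p_i*q_i) / Var_total)
= (9/8) * (1 - 2.0045/5.3)
= 1.125 * 0.6218
KR-20 = 0.6995

0.6995


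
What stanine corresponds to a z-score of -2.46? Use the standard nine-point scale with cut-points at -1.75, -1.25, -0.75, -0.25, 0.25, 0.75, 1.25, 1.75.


Stanine boundaries: [-1.75, -1.25, -0.75, -0.25, 0.25, 0.75, 1.25, 1.75]
z = -2.46
Check each boundary:
  z < -1.75
  z < -1.25
  z < -0.75
  z < -0.25
  z < 0.25
  z < 0.75
  z < 1.25
  z < 1.75
Highest qualifying boundary gives stanine = 1

1


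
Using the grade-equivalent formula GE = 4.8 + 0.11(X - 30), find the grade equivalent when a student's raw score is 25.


raw - median = 25 - 30 = -5
slope * diff = 0.11 * -5 = -0.55
GE = 4.8 + -0.55
GE = 4.25

4.25


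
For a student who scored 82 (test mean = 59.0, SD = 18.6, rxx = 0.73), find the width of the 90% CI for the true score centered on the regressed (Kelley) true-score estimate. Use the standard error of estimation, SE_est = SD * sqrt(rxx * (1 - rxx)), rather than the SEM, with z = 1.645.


True score estimate = 0.73*82 + 0.27*59.0 = 75.79
SE_est = SD * sqrt(rxx * (1 - rxx)) = 18.6 * sqrt(0.73 * 0.27) = 18.6 * sqrt(0.1971) = 8.257646
CI = T_est +/- z * SE_est, so width = 2 * z * SE_est = 2 * 1.645 * 8.257646
Width = 27.1677

27.1677


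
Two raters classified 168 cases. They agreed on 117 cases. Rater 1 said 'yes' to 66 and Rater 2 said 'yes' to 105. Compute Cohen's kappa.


P_o = 117/168 = 0.696429
P_e = (66*105 + 102*63) / 28224 = 0.473214
kappa = (P_o - P_e) / (1 - P_e)
kappa = (0.696429 - 0.473214) / (1 - 0.473214)
kappa = 0.4237

0.4237


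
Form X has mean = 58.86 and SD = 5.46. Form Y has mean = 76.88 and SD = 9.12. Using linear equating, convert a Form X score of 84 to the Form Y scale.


slope = SD_Y / SD_X = 9.12 / 5.46 ~ 1.6703
intercept = mean_Y - slope * mean_X = 76.88 - (9.12 / 5.46) * 58.86 ~ -21.4356
Y = slope * X + intercept. To avoid rounding drift from the rounded slope/intercept, evaluate the equivalent form Y = mean_Y + SD_Y * (X - mean_X) / SD_X at full precision:
Y = 76.88 + 9.12 * (84 - 58.86) / 5.46
Y = 76.88 + 9.12 * 25.14 / 5.46
Y = 76.88 + 229.2768 / 5.46
Y = 76.88 + 41.9921
Y = 118.8721

118.8721


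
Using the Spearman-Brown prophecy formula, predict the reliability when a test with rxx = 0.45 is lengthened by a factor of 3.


r_new = (n * rxx) / (1 + (n-1) * rxx)
r_new = (3 * 0.45) / (1 + 2 * 0.45)
r_new = 1.35 / 1.9
r_new = 0.7105

0.7105


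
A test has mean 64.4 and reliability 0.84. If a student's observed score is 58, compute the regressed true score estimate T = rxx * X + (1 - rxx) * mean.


T_est = rxx * X + (1 - rxx) * mean
T_est = 0.84 * 58 + 0.16 * 64.4
T_est = 48.72 + 10.304
T_est = 59.024

59.024


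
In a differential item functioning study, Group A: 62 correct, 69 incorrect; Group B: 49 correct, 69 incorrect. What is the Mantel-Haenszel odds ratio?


Odds_A = 62/69 = 0.8986
Odds_B = 49/69 = 0.7101
OR = Odds_A / Odds_B = 0.8986 / 0.7101
Exactly, OR = (62 * 69) / (69 * 49) = 4278 / 3381
OR = 1.2653

1.2653


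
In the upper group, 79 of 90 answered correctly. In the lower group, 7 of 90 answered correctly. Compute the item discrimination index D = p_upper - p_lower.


p_upper = 79/90 = 0.8778
p_lower = 7/90 = 0.0778
D = 0.8778 - 0.0778 = 0.8

0.8


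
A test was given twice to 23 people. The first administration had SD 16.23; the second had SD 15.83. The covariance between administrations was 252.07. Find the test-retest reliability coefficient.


r = cov(X,Y) / (SD_X * SD_Y)
r = 252.07 / (16.23 * 15.83)
r = 252.07 / 256.9209
r = 0.9811

0.9811


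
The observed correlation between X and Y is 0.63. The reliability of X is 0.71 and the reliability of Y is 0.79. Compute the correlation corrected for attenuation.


r_corrected = rxy / sqrt(rxx * ryy)
= 0.63 / sqrt(0.71 * 0.79)
= 0.63 / sqrt(0.5609)
= 0.63 / 0.748933
r_corrected = 0.8412

0.8412


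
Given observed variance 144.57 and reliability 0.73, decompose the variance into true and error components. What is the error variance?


var_true = rxx * var_obs = 0.73 * 144.57 = 105.5361
var_error = var_obs - var_true
var_error = 144.57 - 105.5361
var_error = 39.0339

39.0339


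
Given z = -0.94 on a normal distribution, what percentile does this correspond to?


CDF(z) = 0.5 * (1 + erf(z/sqrt(2)))
erf(-0.6647) = -0.6528
CDF = 0.1736
Percentile rank = 0.1736 * 100 = 17.36

17.36


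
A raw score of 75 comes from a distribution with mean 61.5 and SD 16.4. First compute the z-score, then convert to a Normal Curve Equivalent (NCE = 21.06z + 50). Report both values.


z = (X - mean) / SD = (75 - 61.5) / 16.4
z = 13.5 / 16.4
z = 0.8232
NCE = NCE = 21.06z + 50
Carry z at full precision (z = 13.5 / 16.4) into the conversion:
NCE = 21.06 * (13.5 / 16.4) + 50 = 284.31 / 16.4 + 50
NCE = 17.336 + 50
NCE = 67.336

67.336


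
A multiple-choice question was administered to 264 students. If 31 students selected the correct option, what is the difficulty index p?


Item difficulty p = number correct / total examinees
p = 31 / 264
p = 0.1174

0.1174


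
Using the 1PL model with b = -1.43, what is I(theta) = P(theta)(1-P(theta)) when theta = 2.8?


P = 1/(1+exp(-(2.8--1.43))) = 0.9857
I = P*(1-P) = 0.9857 * 0.0143
I = 0.0141

0.0141


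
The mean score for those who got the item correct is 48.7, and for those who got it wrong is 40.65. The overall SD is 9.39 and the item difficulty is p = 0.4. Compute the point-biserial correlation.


q = 1 - p = 0.6
rpb = ((M1 - M0) / SD) * sqrt(p * q)
rpb = ((48.7 - 40.65) / 9.39) * sqrt(0.4 * 0.6)
rpb = 0.42

0.42


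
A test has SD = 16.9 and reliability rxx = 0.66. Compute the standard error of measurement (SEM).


SEM = SD * sqrt(1 - rxx)
SEM = 16.9 * sqrt(1 - 0.66)
SEM = 16.9 * sqrt(0.34) = 16.9 * 0.583095
SEM = 9.8543

9.8543


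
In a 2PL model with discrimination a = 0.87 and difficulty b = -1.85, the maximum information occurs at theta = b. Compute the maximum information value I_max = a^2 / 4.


For 2PL, max info at theta = b = -1.85
I_max = a^2 / 4 = 0.87^2 / 4
= 0.7569 / 4
I_max = 0.1892

0.1892


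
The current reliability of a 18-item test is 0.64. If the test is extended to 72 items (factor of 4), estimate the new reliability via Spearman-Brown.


r_new = (n * rxx) / (1 + (n-1) * rxx)
r_new = (4 * 0.64) / (1 + 3 * 0.64)
r_new = 2.56 / 2.92
r_new = 0.8767

0.8767


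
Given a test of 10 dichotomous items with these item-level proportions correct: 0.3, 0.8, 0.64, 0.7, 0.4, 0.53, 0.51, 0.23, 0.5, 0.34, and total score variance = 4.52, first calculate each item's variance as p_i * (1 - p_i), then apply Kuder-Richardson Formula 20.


For each item, compute p_i * q_i:
  Item 1: 0.3 * 0.7 = 0.21
  Item 2: 0.8 * 0.2 = 0.16
  Item 3: 0.64 * 0.36 = 0.2304
  Item 4: 0.7 * 0.3 = 0.21
  Item 5: 0.4 * 0.6 = 0.24
  Item 6: 0.53 * 0.47 = 0.2491
  Item 7: 0.51 * 0.49 = 0.2499
  Item 8: 0.23 * 0.77 = 0.1771
  Item 9: 0.5 * 0.5 = 0.25
  Item 10: 0.34 * 0.66 = 0.2244
Sum(p_i * q_i) = 0.21 + 0.16 + 0.2304 + 0.21 + 0.24 + 0.2491 + 0.2499 + 0.1771 + 0.25 + 0.2244 = 2.2009
KR-20 = (k/(k-1)) * (1 - Sum(p_i*q_i) / Var_total)
= (10/9) * (1 - 2.2009/4.52)
= 1.1111 * 0.5131
KR-20 = 0.5701

0.5701


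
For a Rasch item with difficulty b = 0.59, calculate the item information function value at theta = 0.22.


P = 1/(1+exp(-(0.22-0.59))) = 0.4085
I = P*(1-P) = 0.4085 * 0.5915
I = 0.2416

0.2416


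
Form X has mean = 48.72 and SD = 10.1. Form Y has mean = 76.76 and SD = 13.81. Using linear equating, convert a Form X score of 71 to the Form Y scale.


slope = SD_Y / SD_X = 13.81 / 10.1 ~ 1.3673
intercept = mean_Y - slope * mean_X = 76.76 - (13.81 / 10.1) * 48.72 ~ 10.1438
Y = slope * X + intercept. To avoid rounding drift from the rounded slope/intercept, evaluate the equivalent form Y = mean_Y + SD_Y * (X - mean_X) / SD_X at full precision:
Y = 76.76 + 13.81 * (71 - 48.72) / 10.1
Y = 76.76 + 13.81 * 22.28 / 10.1
Y = 76.76 + 307.6868 / 10.1
Y = 76.76 + 30.464
Y = 107.224

107.224


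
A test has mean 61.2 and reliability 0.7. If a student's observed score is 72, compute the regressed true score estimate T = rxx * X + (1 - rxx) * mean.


T_est = rxx * X + (1 - rxx) * mean
T_est = 0.7 * 72 + 0.3 * 61.2
T_est = 50.4 + 18.36
T_est = 68.76

68.76


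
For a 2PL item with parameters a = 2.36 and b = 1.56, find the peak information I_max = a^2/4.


For 2PL, max info at theta = b = 1.56
I_max = a^2 / 4 = 2.36^2 / 4
= 5.5696 / 4
I_max = 1.3924

1.3924


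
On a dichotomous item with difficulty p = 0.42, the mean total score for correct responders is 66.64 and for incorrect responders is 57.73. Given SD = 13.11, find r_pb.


q = 1 - p = 0.58
rpb = ((M1 - M0) / SD) * sqrt(p * q)
rpb = ((66.64 - 57.73) / 13.11) * sqrt(0.42 * 0.58)
rpb = 0.3354

0.3354


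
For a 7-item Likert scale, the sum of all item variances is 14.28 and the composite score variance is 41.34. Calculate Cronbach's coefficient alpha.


alpha = (k/(k-1)) * (1 - sum(si^2)/s_total^2)
= (7/6) * (1 - 14.28/41.34)
alpha = 0.7637

0.7637


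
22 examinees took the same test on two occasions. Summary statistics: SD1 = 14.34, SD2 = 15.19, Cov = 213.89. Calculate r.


r = cov(X,Y) / (SD_X * SD_Y)
r = 213.89 / (14.34 * 15.19)
r = 213.89 / 217.8246
r = 0.9819

0.9819


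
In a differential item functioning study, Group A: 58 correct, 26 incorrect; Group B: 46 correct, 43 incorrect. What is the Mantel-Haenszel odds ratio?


Odds_A = 58/26 = 2.2308
Odds_B = 46/43 = 1.0698
OR = Odds_A / Odds_B = 2.2308 / 1.0698
Exactly, OR = (58 * 43) / (26 * 46) = 2494 / 1196
OR = 2.0853

2.0853


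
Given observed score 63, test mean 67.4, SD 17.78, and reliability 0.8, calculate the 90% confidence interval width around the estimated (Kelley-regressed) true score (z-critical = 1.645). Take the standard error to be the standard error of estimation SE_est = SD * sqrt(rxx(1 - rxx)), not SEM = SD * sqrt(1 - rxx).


True score estimate = 0.8*63 + 0.2*67.4 = 63.88
SE_est = SD * sqrt(rxx * (1 - rxx)) = 17.78 * sqrt(0.8 * 0.2) = 17.78 * sqrt(0.16) = 7.112
CI = T_est +/- z * SE_est, so width = 2 * z * SE_est = 2 * 1.645 * 7.112
Width = 23.3985

23.3985


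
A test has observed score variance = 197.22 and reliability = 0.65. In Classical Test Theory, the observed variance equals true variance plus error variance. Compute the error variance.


var_true = rxx * var_obs = 0.65 * 197.22 = 128.193
var_error = var_obs - var_true
var_error = 197.22 - 128.193
var_error = 69.027

69.027


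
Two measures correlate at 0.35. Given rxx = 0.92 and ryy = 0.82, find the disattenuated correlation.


r_corrected = rxy / sqrt(rxx * ryy)
= 0.35 / sqrt(0.92 * 0.82)
= 0.35 / sqrt(0.7544)
= 0.35 / 0.868562
r_corrected = 0.403

0.403


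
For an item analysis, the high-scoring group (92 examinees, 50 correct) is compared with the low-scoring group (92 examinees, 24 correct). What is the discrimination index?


p_upper = 50/92 = 0.5435
p_lower = 24/92 = 0.2609
D = 0.5435 - 0.2609 = 0.2826

0.2826


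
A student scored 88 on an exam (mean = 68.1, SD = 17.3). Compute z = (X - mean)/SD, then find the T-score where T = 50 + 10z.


z = (X - mean) / SD = (88 - 68.1) / 17.3
z = 19.9 / 17.3
z = 1.1503
T-score = T = 50 + 10z
Carry z at full precision (z = 19.9 / 17.3) into the conversion:
T-score = 50 + 10 * (19.9 / 17.3) = 50 + 199 / 17.3
T-score = 50 + 11.5029
T-score = 61.5029

61.5029


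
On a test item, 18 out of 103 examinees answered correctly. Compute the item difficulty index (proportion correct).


Item difficulty p = number correct / total examinees
p = 18 / 103
p = 0.1748

0.1748


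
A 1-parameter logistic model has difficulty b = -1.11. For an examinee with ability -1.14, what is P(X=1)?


theta - b = -1.14 - -1.11 = -0.03
exp(-(theta - b)) = exp(0.03) = 1.0305
P = 1 / (1 + 1.0305)
P = 0.4925

0.4925


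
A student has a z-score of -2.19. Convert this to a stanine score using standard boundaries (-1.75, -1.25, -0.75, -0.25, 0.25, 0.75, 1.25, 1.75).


Stanine boundaries: [-1.75, -1.25, -0.75, -0.25, 0.25, 0.75, 1.25, 1.75]
z = -2.19
Check each boundary:
  z < -1.75
  z < -1.25
  z < -0.75
  z < -0.25
  z < 0.25
  z < 0.75
  z < 1.25
  z < 1.75
Highest qualifying boundary gives stanine = 1

1


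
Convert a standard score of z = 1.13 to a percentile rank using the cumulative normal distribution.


CDF(z) = 0.5 * (1 + erf(z/sqrt(2)))
erf(0.799) = 0.7415
CDF = 0.8708
Percentile rank = 0.8708 * 100 = 87.08

87.08


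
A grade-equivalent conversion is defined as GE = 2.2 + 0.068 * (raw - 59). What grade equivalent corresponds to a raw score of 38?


raw - median = 38 - 59 = -21
slope * diff = 0.068 * -21 = -1.428
GE = 2.2 + -1.428
GE = 0.772

0.772


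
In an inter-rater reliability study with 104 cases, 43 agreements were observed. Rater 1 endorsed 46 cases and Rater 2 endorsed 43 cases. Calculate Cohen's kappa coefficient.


P_o = 43/104 = 0.413462
P_e = (46*43 + 58*61) / 10816 = 0.509985
kappa = (P_o - P_e) / (1 - P_e)
kappa = (0.413462 - 0.509985) / (1 - 0.509985)
kappa = -0.197

-0.197


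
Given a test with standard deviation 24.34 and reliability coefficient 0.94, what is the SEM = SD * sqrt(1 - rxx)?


SEM = SD * sqrt(1 - rxx)
SEM = 24.34 * sqrt(1 - 0.94)
SEM = 24.34 * sqrt(0.06) = 24.34 * 0.244949
SEM = 5.9621

5.9621


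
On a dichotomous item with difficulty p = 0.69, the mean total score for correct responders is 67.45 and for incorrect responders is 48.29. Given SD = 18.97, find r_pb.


q = 1 - p = 0.31
rpb = ((M1 - M0) / SD) * sqrt(p * q)
rpb = ((67.45 - 48.29) / 18.97) * sqrt(0.69 * 0.31)
rpb = 0.4671

0.4671


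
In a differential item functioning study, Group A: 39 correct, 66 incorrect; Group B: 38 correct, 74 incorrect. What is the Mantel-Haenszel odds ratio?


Odds_A = 39/66 = 0.5909
Odds_B = 38/74 = 0.5135
OR = Odds_A / Odds_B = 0.5909 / 0.5135
Exactly, OR = (39 * 74) / (66 * 38) = 2886 / 2508
OR = 1.1507

1.1507


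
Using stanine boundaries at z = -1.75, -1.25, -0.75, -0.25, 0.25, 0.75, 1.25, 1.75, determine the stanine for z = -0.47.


Stanine boundaries: [-1.75, -1.25, -0.75, -0.25, 0.25, 0.75, 1.25, 1.75]
z = -0.47
Check each boundary:
  z >= -1.75 -> could be stanine 2
  z >= -1.25 -> could be stanine 3
  z >= -0.75 -> could be stanine 4
  z < -0.25
  z < 0.25
  z < 0.75
  z < 1.25
  z < 1.75
Highest qualifying boundary gives stanine = 4

4


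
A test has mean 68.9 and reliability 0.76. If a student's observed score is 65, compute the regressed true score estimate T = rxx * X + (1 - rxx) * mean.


T_est = rxx * X + (1 - rxx) * mean
T_est = 0.76 * 65 + 0.24 * 68.9
T_est = 49.4 + 16.536
T_est = 65.936

65.936


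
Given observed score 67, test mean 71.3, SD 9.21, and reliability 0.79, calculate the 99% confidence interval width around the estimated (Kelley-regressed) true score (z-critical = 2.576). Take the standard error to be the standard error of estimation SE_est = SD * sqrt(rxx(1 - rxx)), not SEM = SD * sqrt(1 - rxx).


True score estimate = 0.79*67 + 0.21*71.3 = 67.903
SE_est = SD * sqrt(rxx * (1 - rxx)) = 9.21 * sqrt(0.79 * 0.21) = 9.21 * sqrt(0.1659) = 3.751309
CI = T_est +/- z * SE_est, so width = 2 * z * SE_est = 2 * 2.576 * 3.751309
Width = 19.3267

19.3267


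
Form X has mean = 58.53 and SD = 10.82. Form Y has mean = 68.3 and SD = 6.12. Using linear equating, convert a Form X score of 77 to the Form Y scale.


slope = SD_Y / SD_X = 6.12 / 10.82 ~ 0.5656
intercept = mean_Y - slope * mean_X = 68.3 - (6.12 / 10.82) * 58.53 ~ 35.1943
Y = slope * X + intercept. To avoid rounding drift from the rounded slope/intercept, evaluate the equivalent form Y = mean_Y + SD_Y * (X - mean_X) / SD_X at full precision:
Y = 68.3 + 6.12 * (77 - 58.53) / 10.82
Y = 68.3 + 6.12 * 18.47 / 10.82
Y = 68.3 + 113.0364 / 10.82
Y = 68.3 + 10.447
Y = 78.747

78.747


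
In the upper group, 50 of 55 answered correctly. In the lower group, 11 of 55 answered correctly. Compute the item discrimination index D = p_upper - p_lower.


p_upper = 50/55 = 0.9091
p_lower = 11/55 = 0.2
D = 0.9091 - 0.2 = 0.7091

0.7091


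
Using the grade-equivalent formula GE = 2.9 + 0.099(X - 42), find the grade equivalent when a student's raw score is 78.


raw - median = 78 - 42 = 36
slope * diff = 0.099 * 36 = 3.564
GE = 2.9 + 3.564
GE = 6.464

6.464


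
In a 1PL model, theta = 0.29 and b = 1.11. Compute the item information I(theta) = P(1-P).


P = 1/(1+exp(-(0.29-1.11))) = 0.3058
I = P*(1-P) = 0.3058 * 0.6942
I = 0.2123

0.2123


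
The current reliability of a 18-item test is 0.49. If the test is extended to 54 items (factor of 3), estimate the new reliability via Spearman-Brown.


r_new = (n * rxx) / (1 + (n-1) * rxx)
r_new = (3 * 0.49) / (1 + 2 * 0.49)
r_new = 1.47 / 1.98
r_new = 0.7424

0.7424


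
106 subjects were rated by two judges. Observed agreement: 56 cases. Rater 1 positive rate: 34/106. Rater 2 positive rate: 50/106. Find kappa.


P_o = 56/106 = 0.528302
P_e = (34*50 + 72*56) / 11236 = 0.510146
kappa = (P_o - P_e) / (1 - P_e)
kappa = (0.528302 - 0.510146) / (1 - 0.510146)
kappa = 0.0371

0.0371


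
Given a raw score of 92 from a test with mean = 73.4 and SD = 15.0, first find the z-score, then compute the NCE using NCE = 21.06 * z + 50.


z = (X - mean) / SD = (92 - 73.4) / 15.0
z = 18.6 / 15.0
z = 1.24
NCE = NCE = 21.06z + 50
Carry z at full precision (z = 18.6 / 15.0) into the conversion:
NCE = 21.06 * (18.6 / 15.0) + 50 = 391.716 / 15.0 + 50
NCE = 26.1144 + 50
NCE = 76.1144

76.1144


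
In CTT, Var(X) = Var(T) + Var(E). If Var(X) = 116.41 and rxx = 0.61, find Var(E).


var_true = rxx * var_obs = 0.61 * 116.41 = 71.0101
var_error = var_obs - var_true
var_error = 116.41 - 71.0101
var_error = 45.3999

45.3999


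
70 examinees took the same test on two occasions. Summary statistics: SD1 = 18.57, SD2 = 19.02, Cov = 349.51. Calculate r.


r = cov(X,Y) / (SD_X * SD_Y)
r = 349.51 / (18.57 * 19.02)
r = 349.51 / 353.2014
r = 0.9895

0.9895


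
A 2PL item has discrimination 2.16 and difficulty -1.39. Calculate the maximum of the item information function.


For 2PL, max info at theta = b = -1.39
I_max = a^2 / 4 = 2.16^2 / 4
= 4.6656 / 4
I_max = 1.1664

1.1664


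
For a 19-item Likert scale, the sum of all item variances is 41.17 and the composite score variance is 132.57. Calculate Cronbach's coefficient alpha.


alpha = (k/(k-1)) * (1 - sum(si^2)/s_total^2)
= (19/18) * (1 - 41.17/132.57)
alpha = 0.7277

0.7277


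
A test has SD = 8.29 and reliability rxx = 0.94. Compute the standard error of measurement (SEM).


SEM = SD * sqrt(1 - rxx)
SEM = 8.29 * sqrt(1 - 0.94)
SEM = 8.29 * sqrt(0.06) = 8.29 * 0.244949
SEM = 2.0306

2.0306


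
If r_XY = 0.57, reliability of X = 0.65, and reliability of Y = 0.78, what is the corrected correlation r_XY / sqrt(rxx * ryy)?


r_corrected = rxy / sqrt(rxx * ryy)
= 0.57 / sqrt(0.65 * 0.78)
= 0.57 / sqrt(0.507)
= 0.57 / 0.712039
r_corrected = 0.8005

0.8005


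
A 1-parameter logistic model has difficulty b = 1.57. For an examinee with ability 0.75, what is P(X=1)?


theta - b = 0.75 - 1.57 = -0.82
exp(-(theta - b)) = exp(0.82) = 2.2705
P = 1 / (1 + 2.2705)
P = 0.3058

0.3058


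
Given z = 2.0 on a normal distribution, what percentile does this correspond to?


CDF(z) = 0.5 * (1 + erf(z/sqrt(2)))
erf(1.4142) = 0.9545
CDF = 0.9772
Percentile rank = 0.9772 * 100 = 97.72

97.72


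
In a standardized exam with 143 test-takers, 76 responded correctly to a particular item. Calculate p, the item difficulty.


Item difficulty p = number correct / total examinees
p = 76 / 143
p = 0.5315

0.5315


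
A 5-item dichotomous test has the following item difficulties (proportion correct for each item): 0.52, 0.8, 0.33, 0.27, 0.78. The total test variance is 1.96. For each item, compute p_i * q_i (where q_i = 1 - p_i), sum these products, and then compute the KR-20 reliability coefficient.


For each item, compute p_i * q_i:
  Item 1: 0.52 * 0.48 = 0.2496
  Item 2: 0.8 * 0.2 = 0.16
  Item 3: 0.33 * 0.67 = 0.2211
  Item 4: 0.27 * 0.73 = 0.1971
  Item 5: 0.78 * 0.22 = 0.1716
Sum(p_i * q_i) = 0.2496 + 0.16 + 0.2211 + 0.1971 + 0.1716 = 0.9994
KR-20 = (k/(k-1)) * (1 - Sum(p_i*q_i) / Var_total)
= (5/4) * (1 - 0.9994/1.96)
= 1.25 * 0.4901
KR-20 = 0.6126

0.6126


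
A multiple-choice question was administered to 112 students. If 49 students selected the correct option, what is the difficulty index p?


Item difficulty p = number correct / total examinees
p = 49 / 112
p = 0.4375

0.4375


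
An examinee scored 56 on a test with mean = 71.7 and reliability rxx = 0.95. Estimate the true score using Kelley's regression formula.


T_est = rxx * X + (1 - rxx) * mean
T_est = 0.95 * 56 + 0.05 * 71.7
T_est = 53.2 + 3.585
T_est = 56.785

56.785


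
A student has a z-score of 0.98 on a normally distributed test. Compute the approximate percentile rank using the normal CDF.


CDF(z) = 0.5 * (1 + erf(z/sqrt(2)))
erf(0.693) = 0.6729
CDF = 0.8365
Percentile rank = 0.8365 * 100 = 83.65

83.65


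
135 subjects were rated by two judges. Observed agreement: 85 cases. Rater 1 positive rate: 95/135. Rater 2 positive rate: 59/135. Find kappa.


P_o = 85/135 = 0.62963
P_e = (95*59 + 40*76) / 18225 = 0.474348
kappa = (P_o - P_e) / (1 - P_e)
kappa = (0.62963 - 0.474348) / (1 - 0.474348)
kappa = 0.2954

0.2954


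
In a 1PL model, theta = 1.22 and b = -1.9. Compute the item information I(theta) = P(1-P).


P = 1/(1+exp(-(1.22--1.9))) = 0.9577
I = P*(1-P) = 0.9577 * 0.0423
I = 0.0405

0.0405


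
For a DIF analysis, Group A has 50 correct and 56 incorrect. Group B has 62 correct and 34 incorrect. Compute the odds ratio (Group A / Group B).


Odds_A = 50/56 = 0.8929
Odds_B = 62/34 = 1.8235
OR = Odds_A / Odds_B = 0.8929 / 1.8235
Exactly, OR = (50 * 34) / (56 * 62) = 1700 / 3472
OR = 0.4896

0.4896


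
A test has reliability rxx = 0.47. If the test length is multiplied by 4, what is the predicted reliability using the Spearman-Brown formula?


r_new = (n * rxx) / (1 + (n-1) * rxx)
r_new = (4 * 0.47) / (1 + 3 * 0.47)
r_new = 1.88 / 2.41
r_new = 0.7801

0.7801


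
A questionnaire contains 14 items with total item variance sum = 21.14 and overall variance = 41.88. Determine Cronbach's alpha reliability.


alpha = (k/(k-1)) * (1 - sum(si^2)/s_total^2)
= (14/13) * (1 - 21.14/41.88)
alpha = 0.5333

0.5333


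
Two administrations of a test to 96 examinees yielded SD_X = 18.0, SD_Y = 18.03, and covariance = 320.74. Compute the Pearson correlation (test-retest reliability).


r = cov(X,Y) / (SD_X * SD_Y)
r = 320.74 / (18.0 * 18.03)
r = 320.74 / 324.54
r = 0.9883

0.9883


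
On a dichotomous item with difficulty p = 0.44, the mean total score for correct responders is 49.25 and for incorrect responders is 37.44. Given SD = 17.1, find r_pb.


q = 1 - p = 0.56
rpb = ((M1 - M0) / SD) * sqrt(p * q)
rpb = ((49.25 - 37.44) / 17.1) * sqrt(0.44 * 0.56)
rpb = 0.3428

0.3428


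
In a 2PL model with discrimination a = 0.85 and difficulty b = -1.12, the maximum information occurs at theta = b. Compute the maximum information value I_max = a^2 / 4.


For 2PL, max info at theta = b = -1.12
I_max = a^2 / 4 = 0.85^2 / 4
= 0.7225 / 4
I_max = 0.1806

0.1806


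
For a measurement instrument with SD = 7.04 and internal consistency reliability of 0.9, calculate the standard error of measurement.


SEM = SD * sqrt(1 - rxx)
SEM = 7.04 * sqrt(1 - 0.9)
SEM = 7.04 * sqrt(0.1) = 7.04 * 0.316228
SEM = 2.2262

2.2262


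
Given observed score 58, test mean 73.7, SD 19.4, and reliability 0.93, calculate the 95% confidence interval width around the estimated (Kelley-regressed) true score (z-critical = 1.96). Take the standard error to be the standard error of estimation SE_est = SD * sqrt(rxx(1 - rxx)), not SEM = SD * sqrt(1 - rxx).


True score estimate = 0.93*58 + 0.07*73.7 = 59.099
SE_est = SD * sqrt(rxx * (1 - rxx)) = 19.4 * sqrt(0.93 * 0.07) = 19.4 * sqrt(0.0651) = 4.949852
CI = T_est +/- z * SE_est, so width = 2 * z * SE_est = 2 * 1.96 * 4.949852
Width = 19.4034

19.4034


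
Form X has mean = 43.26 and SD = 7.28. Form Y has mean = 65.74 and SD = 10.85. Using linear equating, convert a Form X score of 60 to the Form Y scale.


slope = SD_Y / SD_X = 10.85 / 7.28 ~ 1.4904
intercept = mean_Y - slope * mean_X = 65.74 - (10.85 / 7.28) * 43.26 ~ 1.266
Y = slope * X + intercept. To avoid rounding drift from the rounded slope/intercept, evaluate the equivalent form Y = mean_Y + SD_Y * (X - mean_X) / SD_X at full precision:
Y = 65.74 + 10.85 * (60 - 43.26) / 7.28
Y = 65.74 + 10.85 * 16.74 / 7.28
Y = 65.74 + 181.629 / 7.28
Y = 65.74 + 24.949
Y = 90.689

90.689


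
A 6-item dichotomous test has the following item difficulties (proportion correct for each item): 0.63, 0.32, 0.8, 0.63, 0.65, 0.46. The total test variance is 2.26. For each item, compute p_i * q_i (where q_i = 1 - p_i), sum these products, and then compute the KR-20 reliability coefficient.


For each item, compute p_i * q_i:
  Item 1: 0.63 * 0.37 = 0.2331
  Item 2: 0.32 * 0.68 = 0.2176
  Item 3: 0.8 * 0.2 = 0.16
  Item 4: 0.63 * 0.37 = 0.2331
  Item 5: 0.65 * 0.35 = 0.2275
  Item 6: 0.46 * 0.54 = 0.2484
Sum(p_i * q_i) = 0.2331 + 0.2176 + 0.16 + 0.2331 + 0.2275 + 0.2484 = 1.3197
KR-20 = (k/(k-1)) * (1 - Sum(p_i*q_i) / Var_total)
= (6/5) * (1 - 1.3197/2.26)
= 1.2 * 0.4161
KR-20 = 0.4993

0.4993


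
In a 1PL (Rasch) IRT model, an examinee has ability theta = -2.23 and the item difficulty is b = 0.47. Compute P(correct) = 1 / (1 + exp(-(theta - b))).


theta - b = -2.23 - 0.47 = -2.7
exp(-(theta - b)) = exp(2.7) = 14.8797
P = 1 / (1 + 14.8797)
P = 0.063

0.063


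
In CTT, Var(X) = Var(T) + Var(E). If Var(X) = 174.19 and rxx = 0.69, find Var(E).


var_true = rxx * var_obs = 0.69 * 174.19 = 120.1911
var_error = var_obs - var_true
var_error = 174.19 - 120.1911
var_error = 53.9989

53.9989


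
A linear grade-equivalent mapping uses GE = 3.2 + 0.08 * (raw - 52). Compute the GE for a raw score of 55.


raw - median = 55 - 52 = 3
slope * diff = 0.08 * 3 = 0.24
GE = 3.2 + 0.24
GE = 3.44

3.44


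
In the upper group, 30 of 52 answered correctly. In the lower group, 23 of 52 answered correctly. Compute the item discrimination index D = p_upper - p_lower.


p_upper = 30/52 = 0.5769
p_lower = 23/52 = 0.4423
D = 0.5769 - 0.4423 = 0.1346

0.1346


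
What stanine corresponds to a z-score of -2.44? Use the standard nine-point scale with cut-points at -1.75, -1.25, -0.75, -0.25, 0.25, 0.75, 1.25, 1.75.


Stanine boundaries: [-1.75, -1.25, -0.75, -0.25, 0.25, 0.75, 1.25, 1.75]
z = -2.44
Check each boundary:
  z < -1.75
  z < -1.25
  z < -0.75
  z < -0.25
  z < 0.25
  z < 0.75
  z < 1.25
  z < 1.75
Highest qualifying boundary gives stanine = 1

1


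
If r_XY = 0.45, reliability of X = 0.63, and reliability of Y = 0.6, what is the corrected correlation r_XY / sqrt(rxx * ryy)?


r_corrected = rxy / sqrt(rxx * ryy)
= 0.45 / sqrt(0.63 * 0.6)
= 0.45 / sqrt(0.378)
= 0.45 / 0.614817
r_corrected = 0.7319

0.7319


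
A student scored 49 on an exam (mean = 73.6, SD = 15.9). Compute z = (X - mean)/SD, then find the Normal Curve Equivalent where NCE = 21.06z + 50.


z = (X - mean) / SD = (49 - 73.6) / 15.9
z = -24.6 / 15.9
z = -1.5472
NCE = NCE = 21.06z + 50
Carry z at full precision (z = -24.6 / 15.9) into the conversion:
NCE = 21.06 * (-24.6 / 15.9) + 50 = -518.076 / 15.9 + 50
NCE = -32.5834 + 50
NCE = 17.4166

17.4166


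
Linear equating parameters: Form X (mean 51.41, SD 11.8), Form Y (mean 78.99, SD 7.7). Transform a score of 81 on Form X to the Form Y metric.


slope = SD_Y / SD_X = 7.7 / 11.8 ~ 0.6525
intercept = mean_Y - slope * mean_X = 78.99 - (7.7 / 11.8) * 51.41 ~ 45.4428
Y = slope * X + intercept. To avoid rounding drift from the rounded slope/intercept, evaluate the equivalent form Y = mean_Y + SD_Y * (X - mean_X) / SD_X at full precision:
Y = 78.99 + 7.7 * (81 - 51.41) / 11.8
Y = 78.99 + 7.7 * 29.59 / 11.8
Y = 78.99 + 227.843 / 11.8
Y = 78.99 + 19.3087
Y = 98.2987

98.2987


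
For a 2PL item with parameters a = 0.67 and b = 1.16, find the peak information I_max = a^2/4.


For 2PL, max info at theta = b = 1.16
I_max = a^2 / 4 = 0.67^2 / 4
= 0.4489 / 4
I_max = 0.1122

0.1122


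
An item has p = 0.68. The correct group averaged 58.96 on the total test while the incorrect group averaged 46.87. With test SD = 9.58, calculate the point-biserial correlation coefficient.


q = 1 - p = 0.32
rpb = ((M1 - M0) / SD) * sqrt(p * q)
rpb = ((58.96 - 46.87) / 9.58) * sqrt(0.68 * 0.32)
rpb = 0.5887

0.5887


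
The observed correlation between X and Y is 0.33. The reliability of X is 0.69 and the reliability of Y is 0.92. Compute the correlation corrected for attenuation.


r_corrected = rxy / sqrt(rxx * ryy)
= 0.33 / sqrt(0.69 * 0.92)
= 0.33 / sqrt(0.6348)
= 0.33 / 0.796743
r_corrected = 0.4142

0.4142


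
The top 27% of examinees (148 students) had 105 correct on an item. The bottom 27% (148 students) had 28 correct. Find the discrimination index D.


p_upper = 105/148 = 0.7095
p_lower = 28/148 = 0.1892
D = 0.7095 - 0.1892 = 0.5203

0.5203


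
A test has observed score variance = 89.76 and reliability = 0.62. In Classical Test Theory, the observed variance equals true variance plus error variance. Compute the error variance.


var_true = rxx * var_obs = 0.62 * 89.76 = 55.6512
var_error = var_obs - var_true
var_error = 89.76 - 55.6512
var_error = 34.1088

34.1088


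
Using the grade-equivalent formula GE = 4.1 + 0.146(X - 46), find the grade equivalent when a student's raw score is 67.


raw - median = 67 - 46 = 21
slope * diff = 0.146 * 21 = 3.066
GE = 4.1 + 3.066
GE = 7.166

7.166


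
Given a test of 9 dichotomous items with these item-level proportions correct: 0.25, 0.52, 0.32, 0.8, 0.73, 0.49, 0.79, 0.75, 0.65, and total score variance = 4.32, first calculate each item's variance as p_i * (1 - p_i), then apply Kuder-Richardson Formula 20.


For each item, compute p_i * q_i:
  Item 1: 0.25 * 0.75 = 0.1875
  Item 2: 0.52 * 0.48 = 0.2496
  Item 3: 0.32 * 0.68 = 0.2176
  Item 4: 0.8 * 0.2 = 0.16
  Item 5: 0.73 * 0.27 = 0.1971
  Item 6: 0.49 * 0.51 = 0.2499
  Item 7: 0.79 * 0.21 = 0.1659
  Item 8: 0.75 * 0.25 = 0.1875
  Item 9: 0.65 * 0.35 = 0.2275
Sum(p_i * q_i) = 0.1875 + 0.2496 + 0.2176 + 0.16 + 0.1971 + 0.2499 + 0.1659 + 0.1875 + 0.2275 = 1.8426
KR-20 = (k/(k-1)) * (1 - Sum(p_i*q_i) / Var_total)
= (9/8) * (1 - 1.8426/4.32)
= 1.125 * 0.5735
KR-20 = 0.6452

0.6452


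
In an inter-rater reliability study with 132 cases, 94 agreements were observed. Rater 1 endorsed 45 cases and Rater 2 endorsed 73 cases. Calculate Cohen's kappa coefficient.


P_o = 94/132 = 0.712121
P_e = (45*73 + 87*59) / 17424 = 0.483127
kappa = (P_o - P_e) / (1 - P_e)
kappa = (0.712121 - 0.483127) / (1 - 0.483127)
kappa = 0.443

0.443


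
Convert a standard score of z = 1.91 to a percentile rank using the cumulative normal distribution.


CDF(z) = 0.5 * (1 + erf(z/sqrt(2)))
erf(1.3506) = 0.9439
CDF = 0.9719
Percentile rank = 0.9719 * 100 = 97.19

97.19


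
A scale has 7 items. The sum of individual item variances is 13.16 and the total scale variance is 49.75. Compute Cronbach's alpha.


alpha = (k/(k-1)) * (1 - sum(si^2)/s_total^2)
= (7/6) * (1 - 13.16/49.75)
alpha = 0.8581

0.8581


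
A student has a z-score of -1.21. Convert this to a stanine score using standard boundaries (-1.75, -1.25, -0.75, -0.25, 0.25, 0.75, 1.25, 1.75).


Stanine boundaries: [-1.75, -1.25, -0.75, -0.25, 0.25, 0.75, 1.25, 1.75]
z = -1.21
Check each boundary:
  z >= -1.75 -> could be stanine 2
  z >= -1.25 -> could be stanine 3
  z < -0.75
  z < -0.25
  z < 0.25
  z < 0.75
  z < 1.25
  z < 1.75
Highest qualifying boundary gives stanine = 3

3


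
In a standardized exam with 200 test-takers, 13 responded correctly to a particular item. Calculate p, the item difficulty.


Item difficulty p = number correct / total examinees
p = 13 / 200
p = 0.065

0.065


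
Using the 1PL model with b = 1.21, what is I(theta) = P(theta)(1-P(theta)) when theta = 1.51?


P = 1/(1+exp(-(1.51-1.21))) = 0.5744
I = P*(1-P) = 0.5744 * 0.4256
I = 0.2445

0.2445


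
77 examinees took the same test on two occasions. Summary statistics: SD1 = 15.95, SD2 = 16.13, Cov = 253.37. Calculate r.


r = cov(X,Y) / (SD_X * SD_Y)
r = 253.37 / (15.95 * 16.13)
r = 253.37 / 257.2735
r = 0.9848

0.9848


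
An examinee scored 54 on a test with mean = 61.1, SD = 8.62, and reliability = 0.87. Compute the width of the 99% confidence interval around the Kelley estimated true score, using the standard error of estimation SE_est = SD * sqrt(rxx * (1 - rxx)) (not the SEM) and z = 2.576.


True score estimate = 0.87*54 + 0.13*61.1 = 54.923
SE_est = SD * sqrt(rxx * (1 - rxx)) = 8.62 * sqrt(0.87 * 0.13) = 8.62 * sqrt(0.1131) = 2.898936
CI = T_est +/- z * SE_est, so width = 2 * z * SE_est = 2 * 2.576 * 2.898936
Width = 14.9353

14.9353


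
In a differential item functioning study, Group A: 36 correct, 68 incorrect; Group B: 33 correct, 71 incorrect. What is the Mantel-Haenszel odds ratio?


Odds_A = 36/68 = 0.5294
Odds_B = 33/71 = 0.4648
OR = Odds_A / Odds_B = 0.5294 / 0.4648
Exactly, OR = (36 * 71) / (68 * 33) = 2556 / 2244
OR = 1.139

1.139


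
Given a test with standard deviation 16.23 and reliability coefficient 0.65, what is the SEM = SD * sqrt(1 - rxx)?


SEM = SD * sqrt(1 - rxx)
SEM = 16.23 * sqrt(1 - 0.65)
SEM = 16.23 * sqrt(0.35) = 16.23 * 0.591608
SEM = 9.6018

9.6018


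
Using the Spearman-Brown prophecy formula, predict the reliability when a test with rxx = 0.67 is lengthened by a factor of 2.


r_new = (n * rxx) / (1 + (n-1) * rxx)
r_new = (2 * 0.67) / (1 + 1 * 0.67)
r_new = 1.34 / 1.67
r_new = 0.8024

0.8024


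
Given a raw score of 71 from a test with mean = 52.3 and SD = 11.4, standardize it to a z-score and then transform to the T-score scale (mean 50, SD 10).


z = (X - mean) / SD = (71 - 52.3) / 11.4
z = 18.7 / 11.4
z = 1.6404
T-score = T = 50 + 10z
Carry z at full precision (z = 18.7 / 11.4) into the conversion:
T-score = 50 + 10 * (18.7 / 11.4) = 50 + 187 / 11.4
T-score = 50 + 16.4035
T-score = 66.4035

66.4035


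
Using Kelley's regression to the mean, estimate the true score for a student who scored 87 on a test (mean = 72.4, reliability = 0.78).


T_est = rxx * X + (1 - rxx) * mean
T_est = 0.78 * 87 + 0.22 * 72.4
T_est = 67.86 + 15.928
T_est = 83.788

83.788


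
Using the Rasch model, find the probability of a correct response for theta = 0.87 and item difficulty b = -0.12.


theta - b = 0.87 - -0.12 = 0.99
exp(-(theta - b)) = exp(-0.99) = 0.3716
P = 1 / (1 + 0.3716)
P = 0.7291

0.7291


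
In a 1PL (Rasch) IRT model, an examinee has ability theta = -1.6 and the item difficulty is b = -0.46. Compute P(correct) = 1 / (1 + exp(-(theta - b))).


theta - b = -1.6 - -0.46 = -1.14
exp(-(theta - b)) = exp(1.14) = 3.1268
P = 1 / (1 + 3.1268)
P = 0.2423

0.2423


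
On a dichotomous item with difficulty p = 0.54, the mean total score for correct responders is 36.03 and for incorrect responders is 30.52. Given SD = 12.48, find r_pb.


q = 1 - p = 0.46
rpb = ((M1 - M0) / SD) * sqrt(p * q)
rpb = ((36.03 - 30.52) / 12.48) * sqrt(0.54 * 0.46)
rpb = 0.22

0.22


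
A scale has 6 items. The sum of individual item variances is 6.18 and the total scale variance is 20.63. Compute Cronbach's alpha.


alpha = (k/(k-1)) * (1 - sum(si^2)/s_total^2)
= (6/5) * (1 - 6.18/20.63)
alpha = 0.8405

0.8405


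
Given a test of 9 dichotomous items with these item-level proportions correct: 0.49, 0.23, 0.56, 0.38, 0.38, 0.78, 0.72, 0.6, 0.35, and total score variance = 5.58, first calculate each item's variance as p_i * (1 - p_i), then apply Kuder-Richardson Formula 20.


For each item, compute p_i * q_i:
  Item 1: 0.49 * 0.51 = 0.2499
  Item 2: 0.23 * 0.77 = 0.1771
  Item 3: 0.56 * 0.44 = 0.2464
  Item 4: 0.38 * 0.62 = 0.2356
  Item 5: 0.38 * 0.62 = 0.2356
  Item 6: 0.78 * 0.22 = 0.1716
  Item 7: 0.72 * 0.28 = 0.2016
  Item 8: 0.6 * 0.4 = 0.24
  Item 9: 0.35 * 0.65 = 0.2275
Sum(p_i * q_i) = 0.2499 + 0.1771 + 0.2464 + 0.2356 + 0.2356 + 0.1716 + 0.2016 + 0.24 + 0.2275 = 1.9853
KR-20 = (k/(k-1)) * (1 - Sum(p_i*q_i) / Var_total)
= (9/8) * (1 - 1.9853/5.58)
= 1.125 * 0.6442
KR-20 = 0.7247

0.7247


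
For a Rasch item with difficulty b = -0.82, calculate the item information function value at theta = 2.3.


P = 1/(1+exp(-(2.3--0.82))) = 0.9577
I = P*(1-P) = 0.9577 * 0.0423
I = 0.0405

0.0405


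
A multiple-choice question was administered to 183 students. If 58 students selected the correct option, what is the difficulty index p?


Item difficulty p = number correct / total examinees
p = 58 / 183
p = 0.3169

0.3169


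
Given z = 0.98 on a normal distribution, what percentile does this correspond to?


CDF(z) = 0.5 * (1 + erf(z/sqrt(2)))
erf(0.693) = 0.6729
CDF = 0.8365
Percentile rank = 0.8365 * 100 = 83.65

83.65


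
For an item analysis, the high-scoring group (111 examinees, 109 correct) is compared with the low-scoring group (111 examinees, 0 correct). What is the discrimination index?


p_upper = 109/111 = 0.982
p_lower = 0/111 = 0.0
D = 0.982 - 0.0 = 0.982

0.982


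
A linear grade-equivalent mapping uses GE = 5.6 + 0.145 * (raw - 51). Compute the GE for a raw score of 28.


raw - median = 28 - 51 = -23
slope * diff = 0.145 * -23 = -3.335
GE = 5.6 + -3.335
GE = 2.265

2.265


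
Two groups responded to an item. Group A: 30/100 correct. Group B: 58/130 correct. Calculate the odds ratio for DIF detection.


Odds_A = 30/70 = 0.4286
Odds_B = 58/72 = 0.8056
OR = Odds_A / Odds_B = 0.4286 / 0.8056
Exactly, OR = (30 * 72) / (70 * 58) = 2160 / 4060
OR = 0.532

0.532


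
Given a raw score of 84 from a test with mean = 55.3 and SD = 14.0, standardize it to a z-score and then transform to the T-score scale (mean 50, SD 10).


z = (X - mean) / SD = (84 - 55.3) / 14.0
z = 28.7 / 14.0
z = 2.05
T-score = T = 50 + 10z
Carry z at full precision (z = 28.7 / 14.0) into the conversion:
T-score = 50 + 10 * (28.7 / 14.0) = 50 + 287 / 14.0
T-score = 50 + 20.5
T-score = 70.5

70.5


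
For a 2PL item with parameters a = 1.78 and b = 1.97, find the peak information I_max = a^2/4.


For 2PL, max info at theta = b = 1.97
I_max = a^2 / 4 = 1.78^2 / 4
= 3.1684 / 4
I_max = 0.7921

0.7921


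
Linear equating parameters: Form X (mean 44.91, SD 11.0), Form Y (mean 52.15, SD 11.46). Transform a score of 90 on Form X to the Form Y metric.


slope = SD_Y / SD_X = 11.46 / 11.0 ~ 1.0418
intercept = mean_Y - slope * mean_X = 52.15 - (11.46 / 11.0) * 44.91 ~ 5.3619
Y = slope * X + intercept. To avoid rounding drift from the rounded slope/intercept, evaluate the equivalent form Y = mean_Y + SD_Y * (X - mean_X) / SD_X at full precision:
Y = 52.15 + 11.46 * (90 - 44.91) / 11.0
Y = 52.15 + 11.46 * 45.09 / 11.0
Y = 52.15 + 516.7314 / 11.0
Y = 52.15 + 46.9756
Y = 99.1256

99.1256


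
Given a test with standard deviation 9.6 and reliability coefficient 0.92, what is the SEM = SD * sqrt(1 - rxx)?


SEM = SD * sqrt(1 - rxx)
SEM = 9.6 * sqrt(1 - 0.92)
SEM = 9.6 * sqrt(0.08) = 9.6 * 0.282843
SEM = 2.7153

2.7153
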